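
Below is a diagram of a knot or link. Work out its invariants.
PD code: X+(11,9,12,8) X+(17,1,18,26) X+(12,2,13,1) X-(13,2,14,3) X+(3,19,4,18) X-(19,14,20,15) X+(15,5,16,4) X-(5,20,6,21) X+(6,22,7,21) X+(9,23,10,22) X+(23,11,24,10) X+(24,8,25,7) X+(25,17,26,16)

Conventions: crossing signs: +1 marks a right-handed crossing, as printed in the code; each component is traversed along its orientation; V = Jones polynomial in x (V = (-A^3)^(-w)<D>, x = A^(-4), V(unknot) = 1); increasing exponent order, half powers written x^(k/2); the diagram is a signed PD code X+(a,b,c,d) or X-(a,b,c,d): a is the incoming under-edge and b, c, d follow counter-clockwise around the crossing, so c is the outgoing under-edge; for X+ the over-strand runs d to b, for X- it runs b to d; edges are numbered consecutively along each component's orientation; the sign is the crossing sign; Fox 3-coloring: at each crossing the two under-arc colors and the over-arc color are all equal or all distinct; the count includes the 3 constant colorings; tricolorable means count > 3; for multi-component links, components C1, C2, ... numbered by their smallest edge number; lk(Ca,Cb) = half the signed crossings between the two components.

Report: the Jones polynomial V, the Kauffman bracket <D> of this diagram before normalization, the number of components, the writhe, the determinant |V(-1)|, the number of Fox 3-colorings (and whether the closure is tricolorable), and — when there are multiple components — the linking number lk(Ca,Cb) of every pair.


V = x^2 - x^3 + 3x^4 - 3x^5 + 3x^6 - 3x^7 + 2x^8 - x^9
<D> = A^-15 - 2A^-11 + 3A^-7 - 3A^-3 + 3A - 3A^5 + A^9 - A^13 (w = +7)
1 component over 13 crossings, w = +7
3 Fox colorings among 3^13, |V(-1)| = 17: not tricolorable
why: w = +7 (over 13 crossings) is diagram-only; (-A^3)^(-7) removes it from V


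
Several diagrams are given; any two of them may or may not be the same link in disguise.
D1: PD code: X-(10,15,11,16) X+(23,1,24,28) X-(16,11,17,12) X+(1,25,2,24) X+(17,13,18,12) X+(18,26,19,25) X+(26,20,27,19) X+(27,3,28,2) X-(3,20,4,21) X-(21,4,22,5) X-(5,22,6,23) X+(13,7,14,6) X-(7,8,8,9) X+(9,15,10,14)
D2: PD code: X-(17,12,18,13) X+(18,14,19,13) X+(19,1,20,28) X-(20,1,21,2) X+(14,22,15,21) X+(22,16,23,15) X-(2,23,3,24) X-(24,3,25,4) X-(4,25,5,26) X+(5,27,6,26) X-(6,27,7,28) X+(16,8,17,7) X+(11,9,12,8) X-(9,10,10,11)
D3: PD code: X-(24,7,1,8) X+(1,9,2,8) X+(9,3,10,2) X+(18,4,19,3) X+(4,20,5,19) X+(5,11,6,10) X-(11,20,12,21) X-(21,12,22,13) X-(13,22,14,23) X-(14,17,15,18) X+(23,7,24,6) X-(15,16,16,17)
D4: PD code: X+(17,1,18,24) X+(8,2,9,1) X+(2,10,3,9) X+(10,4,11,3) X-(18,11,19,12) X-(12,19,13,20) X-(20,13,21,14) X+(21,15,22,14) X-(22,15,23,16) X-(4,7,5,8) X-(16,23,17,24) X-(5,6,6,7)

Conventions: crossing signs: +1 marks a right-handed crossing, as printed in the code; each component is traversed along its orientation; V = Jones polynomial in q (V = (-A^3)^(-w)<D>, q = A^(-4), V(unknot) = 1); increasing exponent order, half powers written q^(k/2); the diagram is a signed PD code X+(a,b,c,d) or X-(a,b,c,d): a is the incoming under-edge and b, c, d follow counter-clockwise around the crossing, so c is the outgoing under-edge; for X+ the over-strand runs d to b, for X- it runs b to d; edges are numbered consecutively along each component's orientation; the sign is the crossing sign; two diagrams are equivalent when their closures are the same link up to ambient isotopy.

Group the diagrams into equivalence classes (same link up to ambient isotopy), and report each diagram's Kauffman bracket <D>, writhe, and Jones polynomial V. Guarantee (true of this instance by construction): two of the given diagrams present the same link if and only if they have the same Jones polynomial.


classes: {D1, D3} | {D2, D4}
V(D1) = -q^-1 + 2 - q + 2q^2 - q^3 + q^4 - q^5  [14 crossings, <D> = -A^-14 + A^-10 - A^-6 + 2A^-2 - A^2 + 2A^6 - A^10, w = +2]
D2 (bracket -A^-12 + A^-8 - A^-4 + 3 - A^4 + A^8 - A^12; 14 crossings at w = 0): V = -q^-3 + q^-2 - q^-1 + 3 - q + q^2 - q^3
V(D3) = -q^-1 + 2 - q + 2q^2 - q^3 + q^4 - q^5  (w 0, c 12, <D> = -A^-20 + A^-16 - A^-12 + 2A^-8 - A^-4 + 2 - A^4)
V(D4) = -q^-3 + q^-2 - q^-1 + 3 - q + q^2 - q^3  (w -2, c 12, <D> = -A^-18 + A^-14 - A^-10 + 3A^-6 - A^-2 + A^2 - A^6)
note: V(q) takes 2 values over 4 diagrams, fixing the grouping


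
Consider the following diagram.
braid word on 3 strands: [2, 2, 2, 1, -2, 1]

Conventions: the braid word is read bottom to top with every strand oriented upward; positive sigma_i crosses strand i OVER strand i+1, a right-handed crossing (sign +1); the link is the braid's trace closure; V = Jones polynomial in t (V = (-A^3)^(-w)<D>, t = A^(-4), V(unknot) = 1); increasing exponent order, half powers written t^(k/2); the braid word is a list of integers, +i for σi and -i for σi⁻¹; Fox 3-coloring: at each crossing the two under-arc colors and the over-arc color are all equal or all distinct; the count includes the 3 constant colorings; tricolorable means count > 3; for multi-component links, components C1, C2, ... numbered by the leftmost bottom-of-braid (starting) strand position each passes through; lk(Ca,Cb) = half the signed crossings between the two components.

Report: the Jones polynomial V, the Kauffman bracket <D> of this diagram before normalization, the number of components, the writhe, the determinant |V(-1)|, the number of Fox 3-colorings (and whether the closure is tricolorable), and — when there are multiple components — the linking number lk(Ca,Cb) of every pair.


V(t) = t - t^2 + 2t^3 - t^4 + t^5 - t^6
bracket: -A^-12 + A^-8 - A^-4 + 2 - A^4 + A^8, w = +4
1 component, writhe +4, over 6 crossings
det 7, colorings 3 of 3^6 — not tricolorable
observation: the span of V is 5, forcing >= 5 crossings in any diagram


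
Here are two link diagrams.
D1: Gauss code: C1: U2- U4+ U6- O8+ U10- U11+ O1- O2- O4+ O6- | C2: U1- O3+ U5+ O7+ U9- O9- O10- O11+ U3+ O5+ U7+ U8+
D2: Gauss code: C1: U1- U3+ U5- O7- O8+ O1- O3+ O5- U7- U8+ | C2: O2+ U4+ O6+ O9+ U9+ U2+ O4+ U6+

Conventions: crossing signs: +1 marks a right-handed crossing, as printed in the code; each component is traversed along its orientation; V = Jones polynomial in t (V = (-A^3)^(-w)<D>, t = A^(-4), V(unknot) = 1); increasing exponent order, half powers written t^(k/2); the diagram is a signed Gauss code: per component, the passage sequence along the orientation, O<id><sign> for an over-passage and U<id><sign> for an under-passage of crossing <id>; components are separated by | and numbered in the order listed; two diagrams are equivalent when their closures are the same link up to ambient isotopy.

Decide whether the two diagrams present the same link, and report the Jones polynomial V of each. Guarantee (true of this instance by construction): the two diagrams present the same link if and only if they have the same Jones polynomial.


equivalent: yes
D1 (bracket -A^-15 + A^-7 + A^-3 + A; 11 crossings at w = +1): V = -t^(1/2) - t^(3/2) - t^(5/2) + t^(9/2)
V(D2) = -t^(1/2) - t^(3/2) - t^(5/2) + t^(9/2)  (w +3, c 9, <D> = -A^-9 + A^-1 + A^3 + A^7)
key observation: Reidemeister moves carry D1 (11 crossings) to D2 (9)


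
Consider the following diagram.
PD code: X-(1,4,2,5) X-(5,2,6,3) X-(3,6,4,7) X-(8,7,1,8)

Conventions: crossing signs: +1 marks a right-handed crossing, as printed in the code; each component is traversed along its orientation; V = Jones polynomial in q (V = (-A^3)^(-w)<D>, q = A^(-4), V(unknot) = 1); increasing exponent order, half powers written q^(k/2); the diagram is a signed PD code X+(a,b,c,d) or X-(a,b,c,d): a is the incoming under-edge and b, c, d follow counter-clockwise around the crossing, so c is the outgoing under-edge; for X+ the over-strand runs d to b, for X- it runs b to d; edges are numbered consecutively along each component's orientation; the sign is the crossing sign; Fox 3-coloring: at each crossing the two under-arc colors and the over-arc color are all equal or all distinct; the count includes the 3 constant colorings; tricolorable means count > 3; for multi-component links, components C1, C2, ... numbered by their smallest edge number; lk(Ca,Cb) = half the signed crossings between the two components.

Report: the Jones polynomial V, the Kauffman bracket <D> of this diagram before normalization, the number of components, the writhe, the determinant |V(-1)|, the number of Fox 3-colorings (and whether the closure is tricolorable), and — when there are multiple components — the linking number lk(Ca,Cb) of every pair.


V = -q^-4 + q^-3 + q^-1
<D> = A^-8 + 1 - A^4 (w = -4)
1 component over 4 crossings, w = -4
9 Fox colorings among 3^4, |V(-1)| = 3: tricolorable
why: w = -4 shifts under R1 moves; the (-A^3)^(4) factor cancels that in V


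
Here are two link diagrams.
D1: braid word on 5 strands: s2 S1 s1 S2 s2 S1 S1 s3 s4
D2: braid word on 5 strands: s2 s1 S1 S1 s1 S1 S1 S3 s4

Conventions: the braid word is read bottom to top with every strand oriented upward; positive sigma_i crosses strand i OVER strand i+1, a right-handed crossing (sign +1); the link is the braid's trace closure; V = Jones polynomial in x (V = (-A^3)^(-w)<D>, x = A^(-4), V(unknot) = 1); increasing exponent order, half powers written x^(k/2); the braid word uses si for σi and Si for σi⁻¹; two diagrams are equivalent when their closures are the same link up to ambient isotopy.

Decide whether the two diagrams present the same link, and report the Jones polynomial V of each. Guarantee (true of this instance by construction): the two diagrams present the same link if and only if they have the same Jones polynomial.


equivalent: yes
D1 (bracket A^5 + A^13; 9 crossings at w = +1): V = -x^(-5/2) - x^(-1/2)
V(D2) = -x^(-5/2) - x^(-1/2)  [9 crossings, <D> = A^-1 + A^7, w = -1]
observation: from 9 to 9 crossings by R-moves: one link, two diagrams


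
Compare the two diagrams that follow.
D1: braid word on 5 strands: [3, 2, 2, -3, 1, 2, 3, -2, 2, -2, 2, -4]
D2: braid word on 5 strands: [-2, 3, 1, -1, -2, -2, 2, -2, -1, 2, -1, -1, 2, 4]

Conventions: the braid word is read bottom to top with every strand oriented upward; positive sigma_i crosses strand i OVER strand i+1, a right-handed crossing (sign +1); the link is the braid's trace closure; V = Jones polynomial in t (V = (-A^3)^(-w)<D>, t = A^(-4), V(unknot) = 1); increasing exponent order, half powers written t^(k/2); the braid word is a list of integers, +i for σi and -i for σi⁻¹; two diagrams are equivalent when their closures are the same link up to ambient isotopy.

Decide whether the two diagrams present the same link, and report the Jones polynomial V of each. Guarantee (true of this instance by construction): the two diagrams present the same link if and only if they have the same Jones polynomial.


equivalent: no
D1 (bracket -A^-12 + A^-8 - A^-4 + 2 - A^4 + A^8; 12 crossings at w = +4): V = t - t^2 + 2t^3 - t^4 + t^5 - t^6
V(D2) = -t^-6 + t^-5 - t^-4 + 2t^-3 - t^-2 + t^-1  [14 crossings, <D> = A^-2 - A^2 + 2A^6 - A^10 + A^14 - A^18, w = -2]
observation: V(t) takes 2 values over 2 diagrams, fixing the grouping


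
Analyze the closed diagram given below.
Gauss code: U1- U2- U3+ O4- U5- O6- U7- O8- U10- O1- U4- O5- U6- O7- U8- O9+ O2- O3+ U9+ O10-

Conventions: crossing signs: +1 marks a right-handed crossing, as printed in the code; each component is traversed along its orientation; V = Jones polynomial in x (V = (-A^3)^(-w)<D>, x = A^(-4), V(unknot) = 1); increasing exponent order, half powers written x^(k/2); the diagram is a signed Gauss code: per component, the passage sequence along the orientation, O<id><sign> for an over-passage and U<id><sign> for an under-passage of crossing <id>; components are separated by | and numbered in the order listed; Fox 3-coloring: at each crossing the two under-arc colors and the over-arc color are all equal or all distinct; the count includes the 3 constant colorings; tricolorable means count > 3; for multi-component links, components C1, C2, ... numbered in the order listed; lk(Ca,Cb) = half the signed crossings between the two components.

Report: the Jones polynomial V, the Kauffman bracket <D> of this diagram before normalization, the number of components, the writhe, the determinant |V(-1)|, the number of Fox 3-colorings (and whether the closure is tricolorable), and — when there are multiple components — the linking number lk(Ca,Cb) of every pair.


V(x) = -x^-10 + x^-9 - x^-8 + x^-7 - x^-6 + x^-5 + x^-3
bracket: A^-6 + A^2 - A^6 + A^10 - A^14 + A^18 - A^22, w = -6
1 component, writhe -6, over 10 crossings
det 7, colorings 3 of 3^10 — not tricolorable
observation: w = -6 (over 10 crossings) is diagram-only; (-A^3)^(6) removes it from V


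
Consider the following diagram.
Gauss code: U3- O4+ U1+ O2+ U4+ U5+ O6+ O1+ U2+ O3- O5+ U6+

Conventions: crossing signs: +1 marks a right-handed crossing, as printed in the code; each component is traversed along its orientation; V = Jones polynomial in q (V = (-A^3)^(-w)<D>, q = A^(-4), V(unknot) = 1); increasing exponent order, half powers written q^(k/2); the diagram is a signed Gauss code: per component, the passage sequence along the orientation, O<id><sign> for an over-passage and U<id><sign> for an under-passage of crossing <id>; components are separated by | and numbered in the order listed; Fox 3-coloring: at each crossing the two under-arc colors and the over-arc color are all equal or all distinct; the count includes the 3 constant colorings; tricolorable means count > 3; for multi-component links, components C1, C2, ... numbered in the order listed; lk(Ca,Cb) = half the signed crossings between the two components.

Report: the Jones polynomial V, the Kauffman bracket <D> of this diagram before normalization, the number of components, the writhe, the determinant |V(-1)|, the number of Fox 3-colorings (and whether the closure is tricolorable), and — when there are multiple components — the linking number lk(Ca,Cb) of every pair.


V(q) = q - q^2 + 2q^3 - q^4 + q^5 - q^6
bracket: -A^-12 + A^-8 - A^-4 + 2 - A^4 + A^8, w = +4
1 component, writhe +4, over 6 crossings
det 7, colorings 3 of 3^6 — not tricolorable
observation: |V(-1)| = 7: so not tricolorable, since 3 does not divide 7


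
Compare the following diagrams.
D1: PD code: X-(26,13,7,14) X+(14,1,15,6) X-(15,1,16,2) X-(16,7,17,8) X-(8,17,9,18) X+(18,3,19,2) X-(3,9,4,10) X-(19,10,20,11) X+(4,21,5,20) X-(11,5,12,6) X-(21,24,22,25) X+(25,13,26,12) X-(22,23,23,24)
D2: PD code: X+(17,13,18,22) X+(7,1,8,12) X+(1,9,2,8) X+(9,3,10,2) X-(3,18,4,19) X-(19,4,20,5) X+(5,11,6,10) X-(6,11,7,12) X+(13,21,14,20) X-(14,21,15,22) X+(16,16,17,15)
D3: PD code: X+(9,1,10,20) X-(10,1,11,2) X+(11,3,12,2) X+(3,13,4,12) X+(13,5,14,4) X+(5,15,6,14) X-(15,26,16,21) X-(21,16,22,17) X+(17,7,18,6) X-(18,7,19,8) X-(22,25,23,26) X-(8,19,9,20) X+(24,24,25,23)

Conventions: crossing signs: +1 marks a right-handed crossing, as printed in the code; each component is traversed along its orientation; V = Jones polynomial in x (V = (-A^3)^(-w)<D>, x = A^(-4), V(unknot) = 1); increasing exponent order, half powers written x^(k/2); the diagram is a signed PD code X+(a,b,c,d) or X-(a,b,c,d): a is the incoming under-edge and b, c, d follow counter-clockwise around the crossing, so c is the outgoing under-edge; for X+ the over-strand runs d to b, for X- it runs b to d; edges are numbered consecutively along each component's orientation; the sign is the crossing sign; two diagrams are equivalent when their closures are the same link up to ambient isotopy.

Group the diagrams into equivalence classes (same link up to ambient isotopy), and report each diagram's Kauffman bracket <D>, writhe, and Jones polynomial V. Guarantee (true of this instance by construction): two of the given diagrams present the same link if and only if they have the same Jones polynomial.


classes: {D1} | {D2, D3}
V(D1) = x^(-11/2) - x^(-9/2) + x^(-7/2) - 2x^(-5/2) + x^(-3/2) - 2x^(-1/2)  [13 crossings, <D> = 2A^-13 - A^-9 + 2A^-5 - A^-1 + A^3 - A^7, w = -5]
D2 (bracket -A^-5 + A^-1 - A^3 + 2A^7 + A^15; 11 crossings at w = +3): V = -x^(-3/2) - 2x^(1/2) + x^(3/2) - x^(5/2) + x^(7/2)
V(D3) = -x^(-3/2) - 2x^(1/2) + x^(3/2) - x^(5/2) + x^(7/2)  [13 crossings, <D> = -A^-11 + A^-7 - A^-3 + 2A + A^9, w = +1]
note: 2 classes among 3 diagrams; unequal V(x) rules out equality


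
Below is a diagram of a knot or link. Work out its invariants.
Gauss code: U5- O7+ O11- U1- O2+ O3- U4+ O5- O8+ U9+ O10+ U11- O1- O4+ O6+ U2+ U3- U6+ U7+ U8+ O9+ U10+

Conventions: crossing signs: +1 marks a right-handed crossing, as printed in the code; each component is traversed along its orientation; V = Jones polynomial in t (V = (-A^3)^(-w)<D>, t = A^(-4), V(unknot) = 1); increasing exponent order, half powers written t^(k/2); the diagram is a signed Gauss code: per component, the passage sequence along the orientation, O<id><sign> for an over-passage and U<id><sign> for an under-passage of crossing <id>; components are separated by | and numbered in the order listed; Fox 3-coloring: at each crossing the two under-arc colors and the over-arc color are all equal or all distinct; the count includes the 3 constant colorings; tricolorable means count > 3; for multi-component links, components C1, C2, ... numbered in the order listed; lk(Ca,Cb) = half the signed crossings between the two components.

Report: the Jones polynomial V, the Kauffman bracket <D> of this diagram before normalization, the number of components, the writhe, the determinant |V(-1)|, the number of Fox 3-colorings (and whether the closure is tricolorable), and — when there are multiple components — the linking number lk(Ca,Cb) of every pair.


V(t) = t + t^3 - t^4
bracket: A^-7 - A^-3 - A^5, w = +3
1 component, writhe +3, over 11 crossings
det 3, colorings 9 of 3^11 — tricolorable
observation: det 3 = |V(-1)|; divisible by 3, so tricolorable


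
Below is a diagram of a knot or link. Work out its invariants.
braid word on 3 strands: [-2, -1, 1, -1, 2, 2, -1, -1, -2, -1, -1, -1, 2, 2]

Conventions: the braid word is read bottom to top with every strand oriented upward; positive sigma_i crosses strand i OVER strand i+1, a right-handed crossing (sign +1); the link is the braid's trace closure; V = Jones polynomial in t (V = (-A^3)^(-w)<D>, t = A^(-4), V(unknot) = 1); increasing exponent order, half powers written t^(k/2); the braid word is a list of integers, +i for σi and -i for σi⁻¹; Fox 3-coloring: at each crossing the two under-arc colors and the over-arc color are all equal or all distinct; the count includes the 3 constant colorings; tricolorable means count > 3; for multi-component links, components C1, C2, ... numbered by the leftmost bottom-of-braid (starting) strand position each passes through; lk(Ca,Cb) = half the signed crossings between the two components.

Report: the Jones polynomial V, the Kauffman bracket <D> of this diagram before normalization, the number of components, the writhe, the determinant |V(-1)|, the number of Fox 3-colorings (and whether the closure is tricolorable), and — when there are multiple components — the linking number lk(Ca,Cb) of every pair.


V = t^-7 - 2t^-6 + 2t^-5 - 3t^-4 + 3t^-3 - 2t^-2 + 2t^-1
<D> = 2A^-8 - 2A^-4 + 3 - 3A^4 + 2A^8 - 2A^12 + A^16 (w = -4)
1 component over 14 crossings, w = -4
9 Fox colorings among 3^14, |V(-1)| = 15: tricolorable
why: V spans 6 powers of t: at least 6 crossings in any diagram


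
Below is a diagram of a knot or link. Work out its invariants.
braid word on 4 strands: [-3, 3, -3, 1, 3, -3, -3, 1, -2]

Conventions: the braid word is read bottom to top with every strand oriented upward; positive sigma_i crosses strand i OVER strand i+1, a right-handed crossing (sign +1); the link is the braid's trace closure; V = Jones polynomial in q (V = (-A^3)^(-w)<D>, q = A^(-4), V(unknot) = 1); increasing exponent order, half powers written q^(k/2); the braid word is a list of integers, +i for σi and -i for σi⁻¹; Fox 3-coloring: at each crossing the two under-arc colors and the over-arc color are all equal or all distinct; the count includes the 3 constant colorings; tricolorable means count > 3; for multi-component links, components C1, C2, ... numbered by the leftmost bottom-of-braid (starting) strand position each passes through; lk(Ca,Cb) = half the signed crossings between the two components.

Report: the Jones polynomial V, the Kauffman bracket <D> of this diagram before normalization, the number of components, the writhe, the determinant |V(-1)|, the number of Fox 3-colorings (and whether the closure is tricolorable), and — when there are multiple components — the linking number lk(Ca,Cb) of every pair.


Jones polynomial: V(q) = q^-2 + 2 + q^2
<D> = -A^-11 - 2A^-3 - A^5; writhe -1
components 3, writhe -1 (9 crossings)
linking number lk(C1,C2) = +1
lk(C1,C3): 0
lk(C2,C3) = -1
3-colorings: 3 of 3^9, det 4 — not tricolorable
note: summing lk over 3 pairs gives 0


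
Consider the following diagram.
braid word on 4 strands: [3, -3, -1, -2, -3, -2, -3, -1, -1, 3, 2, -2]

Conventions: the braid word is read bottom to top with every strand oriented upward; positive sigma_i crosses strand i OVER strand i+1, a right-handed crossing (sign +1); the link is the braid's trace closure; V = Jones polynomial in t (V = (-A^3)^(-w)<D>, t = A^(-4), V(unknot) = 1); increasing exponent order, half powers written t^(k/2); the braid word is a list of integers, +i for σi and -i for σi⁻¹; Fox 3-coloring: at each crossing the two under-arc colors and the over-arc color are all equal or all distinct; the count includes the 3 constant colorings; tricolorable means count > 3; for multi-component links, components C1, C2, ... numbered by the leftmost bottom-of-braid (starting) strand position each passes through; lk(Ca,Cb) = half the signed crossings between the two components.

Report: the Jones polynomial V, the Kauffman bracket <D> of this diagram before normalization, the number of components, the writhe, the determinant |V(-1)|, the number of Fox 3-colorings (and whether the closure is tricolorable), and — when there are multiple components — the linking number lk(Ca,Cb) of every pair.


Jones polynomial: V(t) = t^(-13/2) - t^(-11/2) + t^(-9/2) - 2t^(-7/2) - t^(-3/2)
<D> = -A^-12 - 2A^-4 + 1 - A^4 + A^8; writhe -6
components 2, writhe -6 (12 crossings)
linking number lk(C1,C2) = -1
3-colorings: 9 of 3^12, det 6 — tricolorable
note: summing lk over 1 pair gives -1


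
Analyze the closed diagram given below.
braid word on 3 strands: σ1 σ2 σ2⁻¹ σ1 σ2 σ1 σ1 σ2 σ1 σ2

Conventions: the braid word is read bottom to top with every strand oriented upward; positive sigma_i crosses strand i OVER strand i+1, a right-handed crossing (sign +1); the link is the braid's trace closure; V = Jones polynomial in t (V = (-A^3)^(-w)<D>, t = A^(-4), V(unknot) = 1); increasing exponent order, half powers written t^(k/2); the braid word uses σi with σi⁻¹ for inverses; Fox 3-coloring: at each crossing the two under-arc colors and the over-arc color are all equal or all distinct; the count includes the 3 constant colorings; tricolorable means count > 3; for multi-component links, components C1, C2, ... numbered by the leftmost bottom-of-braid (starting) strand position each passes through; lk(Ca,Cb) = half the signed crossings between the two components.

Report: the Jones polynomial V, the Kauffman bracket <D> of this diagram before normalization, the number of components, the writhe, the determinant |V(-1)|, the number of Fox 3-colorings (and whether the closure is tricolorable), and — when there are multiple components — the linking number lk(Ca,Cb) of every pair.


V(t) = t^3 + t^5 - t^8
bracket: -A^-8 + A^4 + A^12, w = +8
1 component, writhe +8, over 10 crossings
det 3, colorings 9 of 3^10 — tricolorable
observation: w = +8 (over 10 crossings) is diagram-only; (-A^3)^(-8) removes it from V


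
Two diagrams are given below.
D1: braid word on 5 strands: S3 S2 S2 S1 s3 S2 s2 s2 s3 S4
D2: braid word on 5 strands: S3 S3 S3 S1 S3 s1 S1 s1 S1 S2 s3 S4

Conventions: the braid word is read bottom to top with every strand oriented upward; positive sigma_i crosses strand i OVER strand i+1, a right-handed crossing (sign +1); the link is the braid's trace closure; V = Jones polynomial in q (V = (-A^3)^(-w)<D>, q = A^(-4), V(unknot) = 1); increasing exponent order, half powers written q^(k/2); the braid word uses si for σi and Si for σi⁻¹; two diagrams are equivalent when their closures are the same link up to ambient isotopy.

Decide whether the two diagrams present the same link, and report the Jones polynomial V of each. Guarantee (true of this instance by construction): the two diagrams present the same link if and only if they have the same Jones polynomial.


same link: no
V(D1) = 1  [10 crossings, <D> = A^-6, w = -2]
V(D2) = -q^-4 + q^-3 + q^-1  [12 crossings, <D> = A^-14 + A^-6 - A^-2, w = -6]
insight: 2 values of V(q) split the 2 diagrams


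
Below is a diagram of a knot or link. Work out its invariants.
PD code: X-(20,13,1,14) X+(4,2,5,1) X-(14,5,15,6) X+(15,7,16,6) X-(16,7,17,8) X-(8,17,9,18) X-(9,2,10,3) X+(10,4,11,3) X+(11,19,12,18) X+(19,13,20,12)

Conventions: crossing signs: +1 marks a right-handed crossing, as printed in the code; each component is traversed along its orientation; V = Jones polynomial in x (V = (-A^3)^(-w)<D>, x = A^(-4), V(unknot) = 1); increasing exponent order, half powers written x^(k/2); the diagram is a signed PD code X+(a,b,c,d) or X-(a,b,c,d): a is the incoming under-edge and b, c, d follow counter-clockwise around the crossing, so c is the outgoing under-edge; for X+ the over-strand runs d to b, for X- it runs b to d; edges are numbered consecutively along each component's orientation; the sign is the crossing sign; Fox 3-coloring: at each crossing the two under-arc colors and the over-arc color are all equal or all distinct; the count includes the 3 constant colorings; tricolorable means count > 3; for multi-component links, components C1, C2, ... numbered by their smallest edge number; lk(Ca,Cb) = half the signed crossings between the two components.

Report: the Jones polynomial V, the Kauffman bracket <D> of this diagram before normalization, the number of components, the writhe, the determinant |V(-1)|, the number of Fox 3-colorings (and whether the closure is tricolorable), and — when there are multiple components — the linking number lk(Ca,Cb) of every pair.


V = 1
<D> = 1 (w = 0)
1 component over 10 crossings, w = 0
3 Fox colorings among 3^10, |V(-1)| = 1: not tricolorable
why: |V(-1)| = 1: so not tricolorable, since 3 does not divide 1


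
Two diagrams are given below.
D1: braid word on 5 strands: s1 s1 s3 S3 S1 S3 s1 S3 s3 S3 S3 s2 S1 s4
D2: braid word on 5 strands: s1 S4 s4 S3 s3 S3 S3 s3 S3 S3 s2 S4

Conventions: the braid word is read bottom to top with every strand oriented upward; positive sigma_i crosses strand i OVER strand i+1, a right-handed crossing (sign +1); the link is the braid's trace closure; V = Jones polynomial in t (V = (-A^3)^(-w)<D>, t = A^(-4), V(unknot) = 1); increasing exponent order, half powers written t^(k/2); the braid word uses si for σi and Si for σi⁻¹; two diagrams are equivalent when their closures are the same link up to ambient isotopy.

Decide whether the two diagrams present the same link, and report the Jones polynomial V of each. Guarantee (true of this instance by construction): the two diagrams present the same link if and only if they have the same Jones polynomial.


equivalent: yes
D1 (bracket A^4 + A^12 - A^16; 14 crossings at w = 0): V = -t^-4 + t^-3 + t^-1
V(D2) = -t^-4 + t^-3 + t^-1  (w -2, c 12, <D> = A^-2 + A^6 - A^10)
key observation: D2 (12 crossings) and D1 (14) are Markov-related braid presentations


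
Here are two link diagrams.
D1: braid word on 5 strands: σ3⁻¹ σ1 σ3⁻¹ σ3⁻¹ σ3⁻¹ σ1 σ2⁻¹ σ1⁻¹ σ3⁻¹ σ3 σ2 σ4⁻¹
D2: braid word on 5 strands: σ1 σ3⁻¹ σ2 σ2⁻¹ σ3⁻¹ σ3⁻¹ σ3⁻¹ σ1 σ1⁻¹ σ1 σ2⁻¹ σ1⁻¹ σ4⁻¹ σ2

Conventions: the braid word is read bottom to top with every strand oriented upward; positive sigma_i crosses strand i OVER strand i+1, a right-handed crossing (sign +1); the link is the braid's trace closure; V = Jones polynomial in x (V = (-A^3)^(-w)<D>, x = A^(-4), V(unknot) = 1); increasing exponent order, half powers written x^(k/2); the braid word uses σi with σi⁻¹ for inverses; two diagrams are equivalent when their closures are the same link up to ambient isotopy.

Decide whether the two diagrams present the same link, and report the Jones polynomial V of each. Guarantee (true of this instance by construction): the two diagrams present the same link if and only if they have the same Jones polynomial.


equivalent: yes
D1 (bracket A^-16 + 2A^-8 - A^-4 + 2 - A^4 + A^8; 12 crossings at w = -4): V = x^-5 - x^-4 + 2x^-3 - x^-2 + 2x^-1 + x
V(D2) = x^-5 - x^-4 + 2x^-3 - x^-2 + 2x^-1 + x  [14 crossings, <D> = A^-16 + 2A^-8 - A^-4 + 2 - A^4 + A^8, w = -4]
observation: all 2 diagrams share one V(x), hence one class


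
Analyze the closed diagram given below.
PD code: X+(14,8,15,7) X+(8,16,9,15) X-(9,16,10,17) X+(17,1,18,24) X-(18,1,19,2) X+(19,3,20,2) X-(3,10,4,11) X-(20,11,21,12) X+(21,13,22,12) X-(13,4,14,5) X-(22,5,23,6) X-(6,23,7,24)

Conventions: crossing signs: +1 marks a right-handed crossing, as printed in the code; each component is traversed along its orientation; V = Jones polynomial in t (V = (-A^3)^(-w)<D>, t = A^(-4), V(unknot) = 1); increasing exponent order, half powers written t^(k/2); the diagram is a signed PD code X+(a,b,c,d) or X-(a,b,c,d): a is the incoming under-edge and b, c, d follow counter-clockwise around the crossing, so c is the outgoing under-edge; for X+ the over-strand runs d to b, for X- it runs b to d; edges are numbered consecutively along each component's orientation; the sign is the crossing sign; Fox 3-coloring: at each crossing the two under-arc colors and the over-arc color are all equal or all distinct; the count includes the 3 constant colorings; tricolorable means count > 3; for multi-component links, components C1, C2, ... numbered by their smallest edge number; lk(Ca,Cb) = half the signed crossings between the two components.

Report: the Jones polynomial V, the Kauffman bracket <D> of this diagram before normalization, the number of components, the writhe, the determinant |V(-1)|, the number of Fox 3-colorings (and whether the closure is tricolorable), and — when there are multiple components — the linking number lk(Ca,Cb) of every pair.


V = -t^-4 + t^-3 + t^-1
<D> = A^-2 + A^6 - A^10 (w = -2)
1 component over 12 crossings, w = -2
9 Fox colorings among 3^12, |V(-1)| = 3: tricolorable
why: det 3 = |V(-1)|; divisible by 3, so tricolorable


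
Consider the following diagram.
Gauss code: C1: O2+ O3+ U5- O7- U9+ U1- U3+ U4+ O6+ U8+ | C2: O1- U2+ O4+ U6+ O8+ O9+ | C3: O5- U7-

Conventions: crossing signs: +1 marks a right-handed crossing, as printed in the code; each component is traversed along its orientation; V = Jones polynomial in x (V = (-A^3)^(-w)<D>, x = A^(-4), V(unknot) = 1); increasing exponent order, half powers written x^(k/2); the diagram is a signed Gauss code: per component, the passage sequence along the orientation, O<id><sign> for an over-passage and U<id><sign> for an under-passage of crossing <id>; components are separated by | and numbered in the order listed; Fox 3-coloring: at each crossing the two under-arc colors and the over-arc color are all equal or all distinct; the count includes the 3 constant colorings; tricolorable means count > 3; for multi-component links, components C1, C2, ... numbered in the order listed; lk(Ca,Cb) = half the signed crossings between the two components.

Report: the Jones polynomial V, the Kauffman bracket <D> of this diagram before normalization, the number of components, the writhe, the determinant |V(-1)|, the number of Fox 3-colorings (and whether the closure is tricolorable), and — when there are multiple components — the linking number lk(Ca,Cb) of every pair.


V = x^-1 + 2x - x^2 + 2x^3 - x^4 + x^5
<D> = -A^-11 + A^-7 - 2A^-3 + A - 2A^5 - A^13 (w = +3)
3 components over 9 crossings, w = +3
lk(C1,C2): +2
lk(C1,C3) = -1
linking number lk(C2,C3) = 0
3 Fox colorings among 3^9, |V(-1)| = 8: not tricolorable
why: w = +3 (over 9 crossings) is diagram-only; (-A^3)^(-3) removes it from V


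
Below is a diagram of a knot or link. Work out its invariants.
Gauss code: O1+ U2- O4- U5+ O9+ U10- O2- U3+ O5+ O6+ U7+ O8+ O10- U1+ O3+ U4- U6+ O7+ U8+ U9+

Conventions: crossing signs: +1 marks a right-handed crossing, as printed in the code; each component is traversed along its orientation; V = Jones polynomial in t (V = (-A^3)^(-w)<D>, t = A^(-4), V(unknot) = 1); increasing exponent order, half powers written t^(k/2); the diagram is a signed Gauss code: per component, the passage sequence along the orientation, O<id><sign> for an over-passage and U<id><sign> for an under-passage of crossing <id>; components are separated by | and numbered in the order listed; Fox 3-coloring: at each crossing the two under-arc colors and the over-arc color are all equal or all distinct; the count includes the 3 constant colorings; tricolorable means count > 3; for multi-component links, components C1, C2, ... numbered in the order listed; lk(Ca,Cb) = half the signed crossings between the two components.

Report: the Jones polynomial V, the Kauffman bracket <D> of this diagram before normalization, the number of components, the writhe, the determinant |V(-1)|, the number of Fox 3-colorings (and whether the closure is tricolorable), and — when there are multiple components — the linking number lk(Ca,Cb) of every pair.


V = -1 + 4t - 5t^2 + 7t^3 - 7t^4 + 6t^5 - 5t^6 + 3t^7 - t^8
<D> = -A^-20 + 3A^-16 - 5A^-12 + 6A^-8 - 7A^-4 + 7 - 5A^4 + 4A^8 - A^12 (w = +4)
1 component over 10 crossings, w = +4
9 Fox colorings among 3^10, |V(-1)| = 39: tricolorable
why: w = +4 shifts under R1 moves; the (-A^3)^(-4) factor cancels that in V


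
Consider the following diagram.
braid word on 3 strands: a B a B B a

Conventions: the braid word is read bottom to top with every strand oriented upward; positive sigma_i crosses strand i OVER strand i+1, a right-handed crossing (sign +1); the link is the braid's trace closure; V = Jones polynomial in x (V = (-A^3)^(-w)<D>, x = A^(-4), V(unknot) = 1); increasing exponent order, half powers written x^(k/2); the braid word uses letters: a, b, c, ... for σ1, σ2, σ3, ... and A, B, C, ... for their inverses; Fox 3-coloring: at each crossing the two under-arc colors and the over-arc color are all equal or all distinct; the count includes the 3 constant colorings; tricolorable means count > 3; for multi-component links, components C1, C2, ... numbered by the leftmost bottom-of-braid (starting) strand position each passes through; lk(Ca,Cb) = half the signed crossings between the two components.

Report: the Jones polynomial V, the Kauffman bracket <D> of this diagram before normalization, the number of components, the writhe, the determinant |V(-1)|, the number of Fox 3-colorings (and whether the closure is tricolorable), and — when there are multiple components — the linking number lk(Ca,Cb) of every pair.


Jones polynomial: V(x) = -x^-3 + 2x^-2 - 2x^-1 + 3 - 2x + 2x^2 - x^3
<D> = -A^-12 + 2A^-8 - 2A^-4 + 3 - 2A^4 + 2A^8 - A^12; writhe 0
components 1, writhe 0 (6 crossings)
3-colorings: 3 of 3^6, det 13 — not tricolorable
note: V spans 6 powers of x: at least 6 crossings in any diagram


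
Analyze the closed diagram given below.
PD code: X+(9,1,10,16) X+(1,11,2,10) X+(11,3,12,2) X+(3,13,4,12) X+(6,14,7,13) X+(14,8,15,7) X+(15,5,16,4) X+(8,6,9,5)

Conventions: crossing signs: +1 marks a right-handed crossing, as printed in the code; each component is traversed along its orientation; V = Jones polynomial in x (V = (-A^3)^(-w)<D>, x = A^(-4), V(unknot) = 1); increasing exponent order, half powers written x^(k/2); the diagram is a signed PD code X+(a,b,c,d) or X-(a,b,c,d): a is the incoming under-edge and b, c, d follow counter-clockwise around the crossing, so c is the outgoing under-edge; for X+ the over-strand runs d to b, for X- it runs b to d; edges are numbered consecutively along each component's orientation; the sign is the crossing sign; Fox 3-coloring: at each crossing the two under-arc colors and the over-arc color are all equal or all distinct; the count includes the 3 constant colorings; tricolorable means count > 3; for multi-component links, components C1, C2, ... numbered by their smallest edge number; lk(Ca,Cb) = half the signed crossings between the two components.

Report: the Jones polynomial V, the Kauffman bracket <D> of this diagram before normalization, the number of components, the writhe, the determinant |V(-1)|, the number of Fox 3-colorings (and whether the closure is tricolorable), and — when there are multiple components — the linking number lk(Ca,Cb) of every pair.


V = x^3 + x^5 - x^6 + x^7 - x^8 + x^9 - x^10
<D> = -A^-16 + A^-12 - A^-8 + A^-4 - 1 + A^4 + A^12 (w = +8)
1 component over 8 crossings, w = +8
3 Fox colorings among 3^8, |V(-1)| = 7: not tricolorable
why: w = +8 shifts under R1 moves; the (-A^3)^(-8) factor cancels that in V


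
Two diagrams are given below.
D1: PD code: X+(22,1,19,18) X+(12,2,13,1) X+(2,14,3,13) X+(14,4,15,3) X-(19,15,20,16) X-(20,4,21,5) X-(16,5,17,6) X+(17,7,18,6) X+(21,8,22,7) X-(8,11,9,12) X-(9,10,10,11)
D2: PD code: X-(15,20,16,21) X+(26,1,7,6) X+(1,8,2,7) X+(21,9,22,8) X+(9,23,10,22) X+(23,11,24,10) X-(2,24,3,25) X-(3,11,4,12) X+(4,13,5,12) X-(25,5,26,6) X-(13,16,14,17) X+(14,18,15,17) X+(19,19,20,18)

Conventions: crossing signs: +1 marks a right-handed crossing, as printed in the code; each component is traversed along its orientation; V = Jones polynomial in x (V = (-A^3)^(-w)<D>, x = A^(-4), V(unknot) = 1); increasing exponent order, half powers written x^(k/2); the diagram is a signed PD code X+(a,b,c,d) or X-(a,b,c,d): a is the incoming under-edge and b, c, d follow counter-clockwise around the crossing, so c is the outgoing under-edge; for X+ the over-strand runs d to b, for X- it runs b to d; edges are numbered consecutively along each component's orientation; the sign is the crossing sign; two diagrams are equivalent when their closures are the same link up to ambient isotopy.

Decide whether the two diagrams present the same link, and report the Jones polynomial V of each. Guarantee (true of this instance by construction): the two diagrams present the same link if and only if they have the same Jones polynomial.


same link: yes
V(D1) = -x^(1/2) - x^(3/2) - x^(5/2) + x^(9/2)  [11 crossings, <D> = -A^-15 + A^-7 + A^-3 + A, w = +1]
D2 (bracket -A^-9 + A^-1 + A^3 + A^7; 13 crossings at w = +3): V = -x^(1/2) - x^(3/2) - x^(5/2) + x^(9/2)
note: from 11 to 13 crossings by R-moves: one link, two diagrams


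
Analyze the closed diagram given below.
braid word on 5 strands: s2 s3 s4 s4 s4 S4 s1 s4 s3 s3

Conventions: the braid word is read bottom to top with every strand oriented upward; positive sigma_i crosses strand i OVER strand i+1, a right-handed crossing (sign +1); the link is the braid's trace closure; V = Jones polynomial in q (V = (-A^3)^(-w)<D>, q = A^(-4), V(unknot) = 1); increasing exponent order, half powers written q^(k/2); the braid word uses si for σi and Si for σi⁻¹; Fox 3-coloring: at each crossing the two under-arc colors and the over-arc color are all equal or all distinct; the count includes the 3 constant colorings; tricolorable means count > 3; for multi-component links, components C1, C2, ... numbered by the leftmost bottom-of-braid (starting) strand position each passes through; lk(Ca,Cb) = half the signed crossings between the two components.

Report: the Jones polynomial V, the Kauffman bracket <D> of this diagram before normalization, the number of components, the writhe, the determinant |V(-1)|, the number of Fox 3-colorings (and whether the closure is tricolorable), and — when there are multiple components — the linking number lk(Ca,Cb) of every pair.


V(q) = q^2 + 2q^4 - 2q^5 + q^6 - 2q^7 + q^8
bracket: A^-8 - 2A^-4 + 1 - 2A^4 + 2A^8 + A^16, w = +8
1 component, writhe +8, over 10 crossings
det 9, colorings 27 of 3^10 — tricolorable
observation: the word shrinks to σ2 σ3 σ4 σ4 σ1 σ4 σ3 σ3 after cancelling


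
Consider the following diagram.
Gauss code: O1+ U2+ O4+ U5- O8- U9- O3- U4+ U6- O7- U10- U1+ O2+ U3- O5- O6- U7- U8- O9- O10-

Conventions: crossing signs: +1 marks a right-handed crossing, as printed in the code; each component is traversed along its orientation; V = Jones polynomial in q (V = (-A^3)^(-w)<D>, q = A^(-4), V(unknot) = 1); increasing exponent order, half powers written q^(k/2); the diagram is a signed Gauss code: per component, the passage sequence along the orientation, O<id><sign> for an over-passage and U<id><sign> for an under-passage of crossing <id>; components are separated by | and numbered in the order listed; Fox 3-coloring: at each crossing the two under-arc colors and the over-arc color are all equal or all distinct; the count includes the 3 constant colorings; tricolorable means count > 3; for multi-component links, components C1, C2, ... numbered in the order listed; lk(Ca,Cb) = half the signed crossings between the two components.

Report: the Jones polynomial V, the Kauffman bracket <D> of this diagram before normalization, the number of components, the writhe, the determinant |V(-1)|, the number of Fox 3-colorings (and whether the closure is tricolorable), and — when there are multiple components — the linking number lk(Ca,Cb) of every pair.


V(q) = q^-7 - 2q^-6 + 2q^-5 - 3q^-4 + 3q^-3 - 2q^-2 + 2q^-1
bracket: 2A^-8 - 2A^-4 + 3 - 3A^4 + 2A^8 - 2A^12 + A^16, w = -4
1 component, writhe -4, over 10 crossings
det 15, colorings 9 of 3^10 — tricolorable
observation: w = -4 (over 10 crossings) is diagram-only; (-A^3)^(4) removes it from V
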